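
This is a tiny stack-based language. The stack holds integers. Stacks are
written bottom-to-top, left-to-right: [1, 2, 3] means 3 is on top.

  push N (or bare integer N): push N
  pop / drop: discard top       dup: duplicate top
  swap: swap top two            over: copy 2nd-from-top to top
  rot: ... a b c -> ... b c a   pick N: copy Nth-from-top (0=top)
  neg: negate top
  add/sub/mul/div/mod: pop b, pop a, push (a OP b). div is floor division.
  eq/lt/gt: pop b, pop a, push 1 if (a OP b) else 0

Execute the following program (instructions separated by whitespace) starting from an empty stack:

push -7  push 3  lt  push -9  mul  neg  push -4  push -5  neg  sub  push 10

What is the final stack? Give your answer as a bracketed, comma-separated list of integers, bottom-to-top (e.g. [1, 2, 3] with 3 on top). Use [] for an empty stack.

After 'push -7': [-7]
After 'push 3': [-7, 3]
After 'lt': [1]
After 'push -9': [1, -9]
After 'mul': [-9]
After 'neg': [9]
After 'push -4': [9, -4]
After 'push -5': [9, -4, -5]
After 'neg': [9, -4, 5]
After 'sub': [9, -9]
After 'push 10': [9, -9, 10]

Answer: [9, -9, 10]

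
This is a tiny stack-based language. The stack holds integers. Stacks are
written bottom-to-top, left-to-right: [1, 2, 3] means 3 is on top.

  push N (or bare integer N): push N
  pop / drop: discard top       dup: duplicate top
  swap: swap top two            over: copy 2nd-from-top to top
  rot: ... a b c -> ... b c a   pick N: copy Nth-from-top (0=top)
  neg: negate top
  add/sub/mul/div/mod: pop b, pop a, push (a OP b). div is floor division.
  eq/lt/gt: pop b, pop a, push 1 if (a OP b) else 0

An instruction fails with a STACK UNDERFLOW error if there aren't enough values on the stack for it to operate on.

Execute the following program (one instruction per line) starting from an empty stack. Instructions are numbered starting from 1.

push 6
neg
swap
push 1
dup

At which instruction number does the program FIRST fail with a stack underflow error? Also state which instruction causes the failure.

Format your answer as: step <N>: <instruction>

Answer: step 3: swap

Derivation:
Step 1 ('push 6'): stack = [6], depth = 1
Step 2 ('neg'): stack = [-6], depth = 1
Step 3 ('swap'): needs 2 value(s) but depth is 1 — STACK UNDERFLOW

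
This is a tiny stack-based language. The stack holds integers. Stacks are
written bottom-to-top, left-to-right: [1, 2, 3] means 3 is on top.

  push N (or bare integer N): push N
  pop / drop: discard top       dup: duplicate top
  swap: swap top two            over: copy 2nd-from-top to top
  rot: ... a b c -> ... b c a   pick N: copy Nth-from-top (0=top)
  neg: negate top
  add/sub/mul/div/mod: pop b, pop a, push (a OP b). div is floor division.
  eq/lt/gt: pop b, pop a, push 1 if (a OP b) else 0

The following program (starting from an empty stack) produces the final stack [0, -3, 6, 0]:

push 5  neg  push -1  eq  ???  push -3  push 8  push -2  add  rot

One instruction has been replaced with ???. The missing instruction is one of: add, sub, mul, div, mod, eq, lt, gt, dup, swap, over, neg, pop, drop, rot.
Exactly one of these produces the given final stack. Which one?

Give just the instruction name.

Stack before ???: [0]
Stack after ???:  [0, 0]
The instruction that transforms [0] -> [0, 0] is: dup

Answer: dup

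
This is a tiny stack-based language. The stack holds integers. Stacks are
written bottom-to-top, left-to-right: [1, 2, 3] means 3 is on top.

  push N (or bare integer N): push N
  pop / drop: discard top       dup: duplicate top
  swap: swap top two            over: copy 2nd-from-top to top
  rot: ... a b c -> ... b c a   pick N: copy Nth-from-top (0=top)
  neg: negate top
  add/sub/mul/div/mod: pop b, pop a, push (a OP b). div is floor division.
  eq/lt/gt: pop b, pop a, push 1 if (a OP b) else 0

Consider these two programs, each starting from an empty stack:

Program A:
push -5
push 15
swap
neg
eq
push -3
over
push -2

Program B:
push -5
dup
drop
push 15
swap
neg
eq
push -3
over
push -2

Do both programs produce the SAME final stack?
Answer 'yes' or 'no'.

Answer: yes

Derivation:
Program A trace:
  After 'push -5': [-5]
  After 'push 15': [-5, 15]
  After 'swap': [15, -5]
  After 'neg': [15, 5]
  After 'eq': [0]
  After 'push -3': [0, -3]
  After 'over': [0, -3, 0]
  After 'push -2': [0, -3, 0, -2]
Program A final stack: [0, -3, 0, -2]

Program B trace:
  After 'push -5': [-5]
  After 'dup': [-5, -5]
  After 'drop': [-5]
  After 'push 15': [-5, 15]
  After 'swap': [15, -5]
  After 'neg': [15, 5]
  After 'eq': [0]
  After 'push -3': [0, -3]
  After 'over': [0, -3, 0]
  After 'push -2': [0, -3, 0, -2]
Program B final stack: [0, -3, 0, -2]
Same: yes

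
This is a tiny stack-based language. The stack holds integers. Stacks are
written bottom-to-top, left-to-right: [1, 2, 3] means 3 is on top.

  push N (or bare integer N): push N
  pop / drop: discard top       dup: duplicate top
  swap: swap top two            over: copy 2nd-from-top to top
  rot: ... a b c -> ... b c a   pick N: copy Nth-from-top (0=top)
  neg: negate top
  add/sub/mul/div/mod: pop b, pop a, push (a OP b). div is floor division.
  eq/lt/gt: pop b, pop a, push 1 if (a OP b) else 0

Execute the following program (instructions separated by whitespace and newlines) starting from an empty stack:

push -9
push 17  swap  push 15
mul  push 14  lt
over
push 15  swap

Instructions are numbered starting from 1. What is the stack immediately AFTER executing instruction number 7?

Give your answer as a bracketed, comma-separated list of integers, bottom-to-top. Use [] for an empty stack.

Answer: [17, 1]

Derivation:
Step 1 ('push -9'): [-9]
Step 2 ('push 17'): [-9, 17]
Step 3 ('swap'): [17, -9]
Step 4 ('push 15'): [17, -9, 15]
Step 5 ('mul'): [17, -135]
Step 6 ('push 14'): [17, -135, 14]
Step 7 ('lt'): [17, 1]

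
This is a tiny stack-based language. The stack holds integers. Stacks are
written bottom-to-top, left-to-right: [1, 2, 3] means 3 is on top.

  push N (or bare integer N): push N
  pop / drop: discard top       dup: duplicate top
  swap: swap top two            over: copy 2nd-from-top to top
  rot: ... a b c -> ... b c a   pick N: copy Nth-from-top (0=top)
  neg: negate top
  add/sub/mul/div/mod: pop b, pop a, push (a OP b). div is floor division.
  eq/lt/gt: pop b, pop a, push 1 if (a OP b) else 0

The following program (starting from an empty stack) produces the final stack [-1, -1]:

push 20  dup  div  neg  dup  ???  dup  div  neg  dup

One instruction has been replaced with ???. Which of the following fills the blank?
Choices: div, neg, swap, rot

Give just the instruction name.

Answer: div

Derivation:
Stack before ???: [-1, -1]
Stack after ???:  [1]
Checking each choice:
  div: MATCH
  neg: produces [-1, -1, -1]
  swap: produces [-1, -1, -1]
  rot: stack underflow (need 3, have 2)


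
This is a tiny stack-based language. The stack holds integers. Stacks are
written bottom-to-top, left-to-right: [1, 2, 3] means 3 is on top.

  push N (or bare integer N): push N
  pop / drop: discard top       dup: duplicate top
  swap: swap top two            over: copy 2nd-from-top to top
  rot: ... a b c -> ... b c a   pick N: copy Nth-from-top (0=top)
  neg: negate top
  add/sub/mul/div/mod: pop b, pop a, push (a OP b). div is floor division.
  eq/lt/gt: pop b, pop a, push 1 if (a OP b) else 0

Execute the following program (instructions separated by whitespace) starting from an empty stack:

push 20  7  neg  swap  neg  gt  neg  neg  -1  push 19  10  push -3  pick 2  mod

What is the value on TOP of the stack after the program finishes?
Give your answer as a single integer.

After 'push 20': [20]
After 'push 7': [20, 7]
After 'neg': [20, -7]
After 'swap': [-7, 20]
After 'neg': [-7, -20]
After 'gt': [1]
After 'neg': [-1]
After 'neg': [1]
After 'push -1': [1, -1]
After 'push 19': [1, -1, 19]
After 'push 10': [1, -1, 19, 10]
After 'push -3': [1, -1, 19, 10, -3]
After 'pick 2': [1, -1, 19, 10, -3, 19]
After 'mod': [1, -1, 19, 10, 16]

Answer: 16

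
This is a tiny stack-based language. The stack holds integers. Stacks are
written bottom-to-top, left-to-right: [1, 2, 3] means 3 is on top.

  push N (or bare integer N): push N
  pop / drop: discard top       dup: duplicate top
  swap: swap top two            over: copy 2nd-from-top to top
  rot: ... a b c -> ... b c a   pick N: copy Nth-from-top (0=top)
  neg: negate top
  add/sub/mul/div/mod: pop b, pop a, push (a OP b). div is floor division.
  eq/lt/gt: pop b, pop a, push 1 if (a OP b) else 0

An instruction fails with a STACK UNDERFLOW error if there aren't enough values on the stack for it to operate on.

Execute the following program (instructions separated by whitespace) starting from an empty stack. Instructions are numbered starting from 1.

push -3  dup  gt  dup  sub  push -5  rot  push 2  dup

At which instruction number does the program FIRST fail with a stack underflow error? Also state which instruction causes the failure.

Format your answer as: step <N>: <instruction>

Step 1 ('push -3'): stack = [-3], depth = 1
Step 2 ('dup'): stack = [-3, -3], depth = 2
Step 3 ('gt'): stack = [0], depth = 1
Step 4 ('dup'): stack = [0, 0], depth = 2
Step 5 ('sub'): stack = [0], depth = 1
Step 6 ('push -5'): stack = [0, -5], depth = 2
Step 7 ('rot'): needs 3 value(s) but depth is 2 — STACK UNDERFLOW

Answer: step 7: rot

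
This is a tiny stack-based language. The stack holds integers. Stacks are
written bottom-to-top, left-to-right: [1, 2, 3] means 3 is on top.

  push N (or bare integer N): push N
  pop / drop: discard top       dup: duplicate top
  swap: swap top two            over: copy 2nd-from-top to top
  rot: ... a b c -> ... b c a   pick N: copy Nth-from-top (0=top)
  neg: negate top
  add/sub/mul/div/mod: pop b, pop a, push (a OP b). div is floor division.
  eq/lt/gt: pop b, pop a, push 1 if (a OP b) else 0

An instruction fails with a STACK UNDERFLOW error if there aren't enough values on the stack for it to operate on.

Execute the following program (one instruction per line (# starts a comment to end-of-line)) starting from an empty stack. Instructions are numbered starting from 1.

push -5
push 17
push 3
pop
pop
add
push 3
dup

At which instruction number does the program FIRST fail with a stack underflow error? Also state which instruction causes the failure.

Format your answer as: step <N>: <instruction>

Step 1 ('push -5'): stack = [-5], depth = 1
Step 2 ('push 17'): stack = [-5, 17], depth = 2
Step 3 ('push 3'): stack = [-5, 17, 3], depth = 3
Step 4 ('pop'): stack = [-5, 17], depth = 2
Step 5 ('pop'): stack = [-5], depth = 1
Step 6 ('add'): needs 2 value(s) but depth is 1 — STACK UNDERFLOW

Answer: step 6: add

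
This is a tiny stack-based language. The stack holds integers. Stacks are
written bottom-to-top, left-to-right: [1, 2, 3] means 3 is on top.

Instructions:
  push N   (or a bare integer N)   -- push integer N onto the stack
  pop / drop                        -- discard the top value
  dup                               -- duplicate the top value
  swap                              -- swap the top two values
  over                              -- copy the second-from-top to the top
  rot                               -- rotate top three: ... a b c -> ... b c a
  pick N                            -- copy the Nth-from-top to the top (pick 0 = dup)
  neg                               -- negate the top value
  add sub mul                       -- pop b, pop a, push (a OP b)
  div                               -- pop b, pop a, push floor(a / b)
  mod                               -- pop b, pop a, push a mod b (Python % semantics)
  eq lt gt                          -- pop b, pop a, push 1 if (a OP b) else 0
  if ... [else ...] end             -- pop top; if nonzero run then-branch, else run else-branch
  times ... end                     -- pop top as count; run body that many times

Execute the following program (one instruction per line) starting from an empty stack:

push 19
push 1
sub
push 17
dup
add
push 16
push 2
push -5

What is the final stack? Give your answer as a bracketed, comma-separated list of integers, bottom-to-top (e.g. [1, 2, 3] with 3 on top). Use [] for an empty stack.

Answer: [18, 34, 16, 2, -5]

Derivation:
After 'push 19': [19]
After 'push 1': [19, 1]
After 'sub': [18]
After 'push 17': [18, 17]
After 'dup': [18, 17, 17]
After 'add': [18, 34]
After 'push 16': [18, 34, 16]
After 'push 2': [18, 34, 16, 2]
After 'push -5': [18, 34, 16, 2, -5]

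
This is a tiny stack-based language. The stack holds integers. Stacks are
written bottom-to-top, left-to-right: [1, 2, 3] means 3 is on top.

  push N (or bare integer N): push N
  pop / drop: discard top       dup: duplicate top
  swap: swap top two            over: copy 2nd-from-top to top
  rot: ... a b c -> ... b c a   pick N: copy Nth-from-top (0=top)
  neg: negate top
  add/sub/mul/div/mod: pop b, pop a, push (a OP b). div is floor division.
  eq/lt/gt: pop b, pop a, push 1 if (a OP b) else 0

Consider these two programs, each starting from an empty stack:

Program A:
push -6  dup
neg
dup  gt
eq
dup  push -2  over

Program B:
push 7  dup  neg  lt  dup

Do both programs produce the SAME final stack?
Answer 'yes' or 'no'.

Answer: no

Derivation:
Program A trace:
  After 'push -6': [-6]
  After 'dup': [-6, -6]
  After 'neg': [-6, 6]
  After 'dup': [-6, 6, 6]
  After 'gt': [-6, 0]
  After 'eq': [0]
  After 'dup': [0, 0]
  After 'push -2': [0, 0, -2]
  After 'over': [0, 0, -2, 0]
Program A final stack: [0, 0, -2, 0]

Program B trace:
  After 'push 7': [7]
  After 'dup': [7, 7]
  After 'neg': [7, -7]
  After 'lt': [0]
  After 'dup': [0, 0]
Program B final stack: [0, 0]
Same: no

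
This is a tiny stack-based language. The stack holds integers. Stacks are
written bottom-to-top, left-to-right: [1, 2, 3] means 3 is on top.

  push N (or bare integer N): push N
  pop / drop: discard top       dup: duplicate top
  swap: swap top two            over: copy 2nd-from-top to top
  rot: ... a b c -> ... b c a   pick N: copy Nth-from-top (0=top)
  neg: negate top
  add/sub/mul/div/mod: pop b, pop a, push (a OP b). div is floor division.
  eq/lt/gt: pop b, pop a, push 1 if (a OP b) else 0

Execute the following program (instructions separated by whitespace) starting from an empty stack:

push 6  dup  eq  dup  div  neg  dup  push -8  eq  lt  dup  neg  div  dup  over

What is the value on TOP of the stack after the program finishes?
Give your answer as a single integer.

After 'push 6': [6]
After 'dup': [6, 6]
After 'eq': [1]
After 'dup': [1, 1]
After 'div': [1]
After 'neg': [-1]
After 'dup': [-1, -1]
After 'push -8': [-1, -1, -8]
After 'eq': [-1, 0]
After 'lt': [1]
After 'dup': [1, 1]
After 'neg': [1, -1]
After 'div': [-1]
After 'dup': [-1, -1]
After 'over': [-1, -1, -1]

Answer: -1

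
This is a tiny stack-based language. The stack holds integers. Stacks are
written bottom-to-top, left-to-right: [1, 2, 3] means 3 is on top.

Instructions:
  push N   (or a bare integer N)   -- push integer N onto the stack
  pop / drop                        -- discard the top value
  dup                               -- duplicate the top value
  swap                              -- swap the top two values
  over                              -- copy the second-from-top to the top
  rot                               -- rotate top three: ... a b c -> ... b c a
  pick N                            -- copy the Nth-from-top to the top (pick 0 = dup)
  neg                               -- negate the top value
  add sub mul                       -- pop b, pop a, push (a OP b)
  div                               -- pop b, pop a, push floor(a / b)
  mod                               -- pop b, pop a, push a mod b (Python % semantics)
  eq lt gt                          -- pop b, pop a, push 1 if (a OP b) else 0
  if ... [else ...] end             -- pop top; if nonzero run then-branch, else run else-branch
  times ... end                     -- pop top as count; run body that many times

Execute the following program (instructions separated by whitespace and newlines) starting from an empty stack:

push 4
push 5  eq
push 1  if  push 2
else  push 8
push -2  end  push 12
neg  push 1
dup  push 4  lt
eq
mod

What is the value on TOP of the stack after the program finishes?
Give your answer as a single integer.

Answer: 0

Derivation:
After 'push 4': [4]
After 'push 5': [4, 5]
After 'eq': [0]
After 'push 1': [0, 1]
After 'if': [0]
After 'push 2': [0, 2]
After 'push 12': [0, 2, 12]
After 'neg': [0, 2, -12]
After 'push 1': [0, 2, -12, 1]
After 'dup': [0, 2, -12, 1, 1]
After 'push 4': [0, 2, -12, 1, 1, 4]
After 'lt': [0, 2, -12, 1, 1]
After 'eq': [0, 2, -12, 1]
After 'mod': [0, 2, 0]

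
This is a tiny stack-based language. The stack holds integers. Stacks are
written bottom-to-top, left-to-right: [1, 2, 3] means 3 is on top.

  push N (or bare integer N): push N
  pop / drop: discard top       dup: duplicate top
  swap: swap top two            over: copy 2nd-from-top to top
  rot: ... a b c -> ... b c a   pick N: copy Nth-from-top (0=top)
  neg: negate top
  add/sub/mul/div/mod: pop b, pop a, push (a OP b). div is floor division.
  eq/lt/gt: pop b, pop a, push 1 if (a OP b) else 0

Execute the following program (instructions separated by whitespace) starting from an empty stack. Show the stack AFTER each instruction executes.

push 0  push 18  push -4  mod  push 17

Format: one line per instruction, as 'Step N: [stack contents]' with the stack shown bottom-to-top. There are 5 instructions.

Step 1: [0]
Step 2: [0, 18]
Step 3: [0, 18, -4]
Step 4: [0, -2]
Step 5: [0, -2, 17]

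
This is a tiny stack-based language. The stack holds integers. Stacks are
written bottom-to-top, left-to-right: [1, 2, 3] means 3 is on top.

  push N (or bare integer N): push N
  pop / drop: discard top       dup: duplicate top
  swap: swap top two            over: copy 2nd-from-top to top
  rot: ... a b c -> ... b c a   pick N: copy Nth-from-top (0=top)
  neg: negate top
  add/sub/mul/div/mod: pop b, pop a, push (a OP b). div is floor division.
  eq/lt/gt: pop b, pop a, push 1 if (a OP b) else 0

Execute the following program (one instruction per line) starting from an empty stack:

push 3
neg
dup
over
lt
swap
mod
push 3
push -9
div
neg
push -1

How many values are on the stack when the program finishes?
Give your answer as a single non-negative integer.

After 'push 3': stack = [3] (depth 1)
After 'neg': stack = [-3] (depth 1)
After 'dup': stack = [-3, -3] (depth 2)
After 'over': stack = [-3, -3, -3] (depth 3)
After 'lt': stack = [-3, 0] (depth 2)
After 'swap': stack = [0, -3] (depth 2)
After 'mod': stack = [0] (depth 1)
After 'push 3': stack = [0, 3] (depth 2)
After 'push -9': stack = [0, 3, -9] (depth 3)
After 'div': stack = [0, -1] (depth 2)
After 'neg': stack = [0, 1] (depth 2)
After 'push -1': stack = [0, 1, -1] (depth 3)

Answer: 3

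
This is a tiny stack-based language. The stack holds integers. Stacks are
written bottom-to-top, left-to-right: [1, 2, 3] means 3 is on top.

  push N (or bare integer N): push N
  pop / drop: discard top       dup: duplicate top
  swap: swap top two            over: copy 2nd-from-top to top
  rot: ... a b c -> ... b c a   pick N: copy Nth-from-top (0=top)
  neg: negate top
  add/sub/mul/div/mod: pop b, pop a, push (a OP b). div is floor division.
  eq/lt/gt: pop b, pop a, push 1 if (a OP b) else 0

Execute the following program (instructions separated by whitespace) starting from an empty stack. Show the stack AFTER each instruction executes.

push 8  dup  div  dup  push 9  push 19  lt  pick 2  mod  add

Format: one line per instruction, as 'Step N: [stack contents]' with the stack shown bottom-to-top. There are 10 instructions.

Step 1: [8]
Step 2: [8, 8]
Step 3: [1]
Step 4: [1, 1]
Step 5: [1, 1, 9]
Step 6: [1, 1, 9, 19]
Step 7: [1, 1, 1]
Step 8: [1, 1, 1, 1]
Step 9: [1, 1, 0]
Step 10: [1, 1]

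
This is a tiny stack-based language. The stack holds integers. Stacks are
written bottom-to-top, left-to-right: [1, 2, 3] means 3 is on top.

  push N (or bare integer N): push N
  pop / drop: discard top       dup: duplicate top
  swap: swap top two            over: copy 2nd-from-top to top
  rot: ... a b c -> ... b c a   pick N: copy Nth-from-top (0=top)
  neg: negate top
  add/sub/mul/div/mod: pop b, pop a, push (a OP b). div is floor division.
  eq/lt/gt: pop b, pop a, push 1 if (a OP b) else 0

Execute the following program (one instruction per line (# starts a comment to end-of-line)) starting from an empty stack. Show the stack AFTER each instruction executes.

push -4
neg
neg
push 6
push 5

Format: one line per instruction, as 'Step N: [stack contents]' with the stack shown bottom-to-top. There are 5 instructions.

Step 1: [-4]
Step 2: [4]
Step 3: [-4]
Step 4: [-4, 6]
Step 5: [-4, 6, 5]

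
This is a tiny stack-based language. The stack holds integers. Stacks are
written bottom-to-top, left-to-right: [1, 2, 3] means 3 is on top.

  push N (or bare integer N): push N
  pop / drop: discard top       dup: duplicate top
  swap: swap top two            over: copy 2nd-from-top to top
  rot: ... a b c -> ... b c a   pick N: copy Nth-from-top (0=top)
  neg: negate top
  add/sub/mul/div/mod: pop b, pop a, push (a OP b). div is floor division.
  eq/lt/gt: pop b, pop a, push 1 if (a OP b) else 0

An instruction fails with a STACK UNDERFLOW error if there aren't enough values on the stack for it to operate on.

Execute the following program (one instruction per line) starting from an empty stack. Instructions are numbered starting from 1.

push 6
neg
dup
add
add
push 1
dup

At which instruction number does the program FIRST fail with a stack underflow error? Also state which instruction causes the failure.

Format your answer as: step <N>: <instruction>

Answer: step 5: add

Derivation:
Step 1 ('push 6'): stack = [6], depth = 1
Step 2 ('neg'): stack = [-6], depth = 1
Step 3 ('dup'): stack = [-6, -6], depth = 2
Step 4 ('add'): stack = [-12], depth = 1
Step 5 ('add'): needs 2 value(s) but depth is 1 — STACK UNDERFLOW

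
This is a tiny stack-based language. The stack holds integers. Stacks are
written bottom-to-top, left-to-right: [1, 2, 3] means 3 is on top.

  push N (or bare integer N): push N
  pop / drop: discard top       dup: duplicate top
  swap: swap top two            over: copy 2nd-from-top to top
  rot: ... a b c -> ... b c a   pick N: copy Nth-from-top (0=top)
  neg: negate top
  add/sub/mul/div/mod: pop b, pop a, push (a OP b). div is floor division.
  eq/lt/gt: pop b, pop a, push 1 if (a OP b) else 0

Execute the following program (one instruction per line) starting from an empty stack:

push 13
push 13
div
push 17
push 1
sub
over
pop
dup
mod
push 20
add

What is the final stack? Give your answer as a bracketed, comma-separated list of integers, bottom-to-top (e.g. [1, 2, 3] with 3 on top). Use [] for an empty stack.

After 'push 13': [13]
After 'push 13': [13, 13]
After 'div': [1]
After 'push 17': [1, 17]
After 'push 1': [1, 17, 1]
After 'sub': [1, 16]
After 'over': [1, 16, 1]
After 'pop': [1, 16]
After 'dup': [1, 16, 16]
After 'mod': [1, 0]
After 'push 20': [1, 0, 20]
After 'add': [1, 20]

Answer: [1, 20]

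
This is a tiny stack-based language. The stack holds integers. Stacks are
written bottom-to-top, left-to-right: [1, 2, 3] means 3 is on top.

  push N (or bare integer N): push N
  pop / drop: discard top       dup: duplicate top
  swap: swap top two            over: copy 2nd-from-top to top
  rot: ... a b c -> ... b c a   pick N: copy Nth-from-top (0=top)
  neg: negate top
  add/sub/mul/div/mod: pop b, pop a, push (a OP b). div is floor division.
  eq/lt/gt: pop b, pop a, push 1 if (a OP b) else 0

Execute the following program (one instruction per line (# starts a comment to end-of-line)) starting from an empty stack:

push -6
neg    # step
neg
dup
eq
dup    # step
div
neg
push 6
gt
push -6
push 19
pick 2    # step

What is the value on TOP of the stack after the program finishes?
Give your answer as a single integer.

Answer: 0

Derivation:
After 'push -6': [-6]
After 'neg': [6]
After 'neg': [-6]
After 'dup': [-6, -6]
After 'eq': [1]
After 'dup': [1, 1]
After 'div': [1]
After 'neg': [-1]
After 'push 6': [-1, 6]
After 'gt': [0]
After 'push -6': [0, -6]
After 'push 19': [0, -6, 19]
After 'pick 2': [0, -6, 19, 0]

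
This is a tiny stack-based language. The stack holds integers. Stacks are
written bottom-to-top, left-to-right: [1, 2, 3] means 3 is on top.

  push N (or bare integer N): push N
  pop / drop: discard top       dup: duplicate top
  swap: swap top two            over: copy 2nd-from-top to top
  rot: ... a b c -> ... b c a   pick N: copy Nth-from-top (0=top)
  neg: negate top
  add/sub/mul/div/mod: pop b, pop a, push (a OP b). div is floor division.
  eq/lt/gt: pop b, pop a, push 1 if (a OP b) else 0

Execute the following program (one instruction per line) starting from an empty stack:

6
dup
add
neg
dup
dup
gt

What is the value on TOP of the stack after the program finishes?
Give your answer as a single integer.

Answer: 0

Derivation:
After 'push 6': [6]
After 'dup': [6, 6]
After 'add': [12]
After 'neg': [-12]
After 'dup': [-12, -12]
After 'dup': [-12, -12, -12]
After 'gt': [-12, 0]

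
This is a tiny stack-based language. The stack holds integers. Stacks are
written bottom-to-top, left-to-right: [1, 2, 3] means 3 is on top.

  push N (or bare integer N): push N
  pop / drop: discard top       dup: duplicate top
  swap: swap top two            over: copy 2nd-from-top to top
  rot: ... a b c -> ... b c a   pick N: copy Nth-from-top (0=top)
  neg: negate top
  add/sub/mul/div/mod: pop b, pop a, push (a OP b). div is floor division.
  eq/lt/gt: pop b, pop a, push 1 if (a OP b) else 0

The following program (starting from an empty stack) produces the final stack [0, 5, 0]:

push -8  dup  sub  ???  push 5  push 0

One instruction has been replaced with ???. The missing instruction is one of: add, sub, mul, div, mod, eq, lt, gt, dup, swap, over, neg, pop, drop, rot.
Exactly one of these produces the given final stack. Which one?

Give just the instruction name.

Answer: neg

Derivation:
Stack before ???: [0]
Stack after ???:  [0]
The instruction that transforms [0] -> [0] is: neg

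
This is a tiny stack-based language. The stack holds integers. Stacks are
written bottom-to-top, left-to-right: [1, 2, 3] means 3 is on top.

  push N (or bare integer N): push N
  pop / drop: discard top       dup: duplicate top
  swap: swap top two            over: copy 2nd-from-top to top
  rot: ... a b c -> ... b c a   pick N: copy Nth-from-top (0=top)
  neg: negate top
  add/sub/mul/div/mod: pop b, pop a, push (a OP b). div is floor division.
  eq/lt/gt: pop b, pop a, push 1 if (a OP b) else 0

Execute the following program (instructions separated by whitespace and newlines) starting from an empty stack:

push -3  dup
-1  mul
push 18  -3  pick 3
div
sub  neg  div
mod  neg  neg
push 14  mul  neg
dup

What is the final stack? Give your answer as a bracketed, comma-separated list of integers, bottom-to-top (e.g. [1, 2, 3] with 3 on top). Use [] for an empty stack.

After 'push -3': [-3]
After 'dup': [-3, -3]
After 'push -1': [-3, -3, -1]
After 'mul': [-3, 3]
After 'push 18': [-3, 3, 18]
After 'push -3': [-3, 3, 18, -3]
After 'pick 3': [-3, 3, 18, -3, -3]
After 'div': [-3, 3, 18, 1]
After 'sub': [-3, 3, 17]
After 'neg': [-3, 3, -17]
After 'div': [-3, -1]
After 'mod': [0]
After 'neg': [0]
After 'neg': [0]
After 'push 14': [0, 14]
After 'mul': [0]
After 'neg': [0]
After 'dup': [0, 0]

Answer: [0, 0]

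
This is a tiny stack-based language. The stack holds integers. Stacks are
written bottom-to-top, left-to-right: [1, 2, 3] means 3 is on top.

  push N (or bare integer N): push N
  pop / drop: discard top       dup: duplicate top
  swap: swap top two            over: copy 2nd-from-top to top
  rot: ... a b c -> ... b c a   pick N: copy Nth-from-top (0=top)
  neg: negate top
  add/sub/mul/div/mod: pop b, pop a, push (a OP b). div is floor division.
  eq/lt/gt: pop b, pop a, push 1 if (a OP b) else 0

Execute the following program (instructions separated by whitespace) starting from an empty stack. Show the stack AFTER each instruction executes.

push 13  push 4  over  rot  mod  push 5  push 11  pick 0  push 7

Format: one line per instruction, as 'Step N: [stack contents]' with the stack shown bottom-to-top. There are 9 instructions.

Step 1: [13]
Step 2: [13, 4]
Step 3: [13, 4, 13]
Step 4: [4, 13, 13]
Step 5: [4, 0]
Step 6: [4, 0, 5]
Step 7: [4, 0, 5, 11]
Step 8: [4, 0, 5, 11, 11]
Step 9: [4, 0, 5, 11, 11, 7]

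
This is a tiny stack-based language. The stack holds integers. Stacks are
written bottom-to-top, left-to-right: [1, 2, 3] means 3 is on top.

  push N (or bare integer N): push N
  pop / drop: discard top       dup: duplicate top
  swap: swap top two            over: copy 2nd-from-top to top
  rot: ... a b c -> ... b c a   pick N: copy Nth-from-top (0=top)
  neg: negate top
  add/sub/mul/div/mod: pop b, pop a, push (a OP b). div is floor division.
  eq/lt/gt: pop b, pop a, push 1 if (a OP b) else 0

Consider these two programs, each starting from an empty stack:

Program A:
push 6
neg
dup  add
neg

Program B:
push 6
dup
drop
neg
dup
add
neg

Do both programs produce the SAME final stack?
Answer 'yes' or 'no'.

Program A trace:
  After 'push 6': [6]
  After 'neg': [-6]
  After 'dup': [-6, -6]
  After 'add': [-12]
  After 'neg': [12]
Program A final stack: [12]

Program B trace:
  After 'push 6': [6]
  After 'dup': [6, 6]
  After 'drop': [6]
  After 'neg': [-6]
  After 'dup': [-6, -6]
  After 'add': [-12]
  After 'neg': [12]
Program B final stack: [12]
Same: yes

Answer: yes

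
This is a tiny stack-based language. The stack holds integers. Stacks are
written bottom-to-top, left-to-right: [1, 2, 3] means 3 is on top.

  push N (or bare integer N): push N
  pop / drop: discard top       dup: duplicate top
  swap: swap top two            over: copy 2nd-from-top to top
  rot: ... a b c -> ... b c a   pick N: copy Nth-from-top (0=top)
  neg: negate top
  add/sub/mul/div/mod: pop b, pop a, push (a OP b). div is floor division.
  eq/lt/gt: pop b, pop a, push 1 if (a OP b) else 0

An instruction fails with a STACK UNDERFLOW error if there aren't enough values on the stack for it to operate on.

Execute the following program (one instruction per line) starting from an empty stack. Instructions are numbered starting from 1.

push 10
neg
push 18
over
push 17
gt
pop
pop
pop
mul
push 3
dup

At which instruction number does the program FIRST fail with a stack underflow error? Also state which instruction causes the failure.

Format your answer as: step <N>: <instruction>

Answer: step 10: mul

Derivation:
Step 1 ('push 10'): stack = [10], depth = 1
Step 2 ('neg'): stack = [-10], depth = 1
Step 3 ('push 18'): stack = [-10, 18], depth = 2
Step 4 ('over'): stack = [-10, 18, -10], depth = 3
Step 5 ('push 17'): stack = [-10, 18, -10, 17], depth = 4
Step 6 ('gt'): stack = [-10, 18, 0], depth = 3
Step 7 ('pop'): stack = [-10, 18], depth = 2
Step 8 ('pop'): stack = [-10], depth = 1
Step 9 ('pop'): stack = [], depth = 0
Step 10 ('mul'): needs 2 value(s) but depth is 0 — STACK UNDERFLOW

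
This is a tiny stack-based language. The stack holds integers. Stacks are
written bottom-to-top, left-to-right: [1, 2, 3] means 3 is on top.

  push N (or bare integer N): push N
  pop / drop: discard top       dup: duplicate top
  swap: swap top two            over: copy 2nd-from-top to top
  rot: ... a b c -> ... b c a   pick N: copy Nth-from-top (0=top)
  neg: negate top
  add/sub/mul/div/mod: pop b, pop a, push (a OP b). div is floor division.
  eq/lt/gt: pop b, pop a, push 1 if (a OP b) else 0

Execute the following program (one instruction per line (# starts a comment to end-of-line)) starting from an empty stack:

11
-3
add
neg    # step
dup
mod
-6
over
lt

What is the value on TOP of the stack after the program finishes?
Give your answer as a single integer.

After 'push 11': [11]
After 'push -3': [11, -3]
After 'add': [8]
After 'neg': [-8]
After 'dup': [-8, -8]
After 'mod': [0]
After 'push -6': [0, -6]
After 'over': [0, -6, 0]
After 'lt': [0, 1]

Answer: 1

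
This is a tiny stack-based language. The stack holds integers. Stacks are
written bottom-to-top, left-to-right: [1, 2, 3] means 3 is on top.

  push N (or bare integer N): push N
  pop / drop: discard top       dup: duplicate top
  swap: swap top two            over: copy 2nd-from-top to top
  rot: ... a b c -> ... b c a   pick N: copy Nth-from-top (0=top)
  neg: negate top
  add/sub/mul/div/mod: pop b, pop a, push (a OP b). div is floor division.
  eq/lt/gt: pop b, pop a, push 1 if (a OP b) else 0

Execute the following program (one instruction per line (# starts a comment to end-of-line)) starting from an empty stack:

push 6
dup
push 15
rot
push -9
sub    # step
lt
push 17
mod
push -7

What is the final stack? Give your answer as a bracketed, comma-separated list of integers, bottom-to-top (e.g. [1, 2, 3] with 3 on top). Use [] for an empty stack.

After 'push 6': [6]
After 'dup': [6, 6]
After 'push 15': [6, 6, 15]
After 'rot': [6, 15, 6]
After 'push -9': [6, 15, 6, -9]
After 'sub': [6, 15, 15]
After 'lt': [6, 0]
After 'push 17': [6, 0, 17]
After 'mod': [6, 0]
After 'push -7': [6, 0, -7]

Answer: [6, 0, -7]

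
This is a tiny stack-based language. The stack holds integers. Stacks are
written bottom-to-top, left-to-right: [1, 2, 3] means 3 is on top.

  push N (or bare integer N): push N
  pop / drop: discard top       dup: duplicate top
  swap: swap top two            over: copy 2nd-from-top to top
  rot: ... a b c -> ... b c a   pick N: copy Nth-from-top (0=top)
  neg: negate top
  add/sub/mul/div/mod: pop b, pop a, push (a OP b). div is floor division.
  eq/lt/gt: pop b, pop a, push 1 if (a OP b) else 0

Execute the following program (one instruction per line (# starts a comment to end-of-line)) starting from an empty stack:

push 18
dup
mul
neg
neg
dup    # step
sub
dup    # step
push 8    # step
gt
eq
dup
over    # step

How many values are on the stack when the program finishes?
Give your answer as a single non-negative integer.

After 'push 18': stack = [18] (depth 1)
After 'dup': stack = [18, 18] (depth 2)
After 'mul': stack = [324] (depth 1)
After 'neg': stack = [-324] (depth 1)
After 'neg': stack = [324] (depth 1)
After 'dup': stack = [324, 324] (depth 2)
After 'sub': stack = [0] (depth 1)
After 'dup': stack = [0, 0] (depth 2)
After 'push 8': stack = [0, 0, 8] (depth 3)
After 'gt': stack = [0, 0] (depth 2)
After 'eq': stack = [1] (depth 1)
After 'dup': stack = [1, 1] (depth 2)
After 'over': stack = [1, 1, 1] (depth 3)

Answer: 3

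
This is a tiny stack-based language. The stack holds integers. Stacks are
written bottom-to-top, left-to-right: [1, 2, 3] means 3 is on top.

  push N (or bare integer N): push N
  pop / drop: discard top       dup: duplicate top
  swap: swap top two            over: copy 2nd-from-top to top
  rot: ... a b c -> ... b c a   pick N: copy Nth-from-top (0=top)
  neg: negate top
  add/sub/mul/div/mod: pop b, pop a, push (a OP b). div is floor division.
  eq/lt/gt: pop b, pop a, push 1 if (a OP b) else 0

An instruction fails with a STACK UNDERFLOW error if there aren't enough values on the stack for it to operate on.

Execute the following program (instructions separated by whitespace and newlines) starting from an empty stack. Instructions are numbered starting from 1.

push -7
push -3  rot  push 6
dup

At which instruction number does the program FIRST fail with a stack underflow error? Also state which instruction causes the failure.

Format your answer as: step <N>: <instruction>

Answer: step 3: rot

Derivation:
Step 1 ('push -7'): stack = [-7], depth = 1
Step 2 ('push -3'): stack = [-7, -3], depth = 2
Step 3 ('rot'): needs 3 value(s) but depth is 2 — STACK UNDERFLOW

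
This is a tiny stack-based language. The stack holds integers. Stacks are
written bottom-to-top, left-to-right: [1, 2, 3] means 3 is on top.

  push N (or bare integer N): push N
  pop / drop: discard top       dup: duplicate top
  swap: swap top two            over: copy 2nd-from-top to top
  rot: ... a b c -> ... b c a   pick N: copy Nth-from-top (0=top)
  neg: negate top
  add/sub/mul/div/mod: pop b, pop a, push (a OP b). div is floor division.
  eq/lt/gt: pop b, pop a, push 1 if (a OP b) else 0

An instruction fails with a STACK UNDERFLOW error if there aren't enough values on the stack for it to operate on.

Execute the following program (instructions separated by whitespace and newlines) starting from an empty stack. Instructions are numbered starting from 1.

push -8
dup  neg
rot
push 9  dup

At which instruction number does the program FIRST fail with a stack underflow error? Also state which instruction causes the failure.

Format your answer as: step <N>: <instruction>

Answer: step 4: rot

Derivation:
Step 1 ('push -8'): stack = [-8], depth = 1
Step 2 ('dup'): stack = [-8, -8], depth = 2
Step 3 ('neg'): stack = [-8, 8], depth = 2
Step 4 ('rot'): needs 3 value(s) but depth is 2 — STACK UNDERFLOW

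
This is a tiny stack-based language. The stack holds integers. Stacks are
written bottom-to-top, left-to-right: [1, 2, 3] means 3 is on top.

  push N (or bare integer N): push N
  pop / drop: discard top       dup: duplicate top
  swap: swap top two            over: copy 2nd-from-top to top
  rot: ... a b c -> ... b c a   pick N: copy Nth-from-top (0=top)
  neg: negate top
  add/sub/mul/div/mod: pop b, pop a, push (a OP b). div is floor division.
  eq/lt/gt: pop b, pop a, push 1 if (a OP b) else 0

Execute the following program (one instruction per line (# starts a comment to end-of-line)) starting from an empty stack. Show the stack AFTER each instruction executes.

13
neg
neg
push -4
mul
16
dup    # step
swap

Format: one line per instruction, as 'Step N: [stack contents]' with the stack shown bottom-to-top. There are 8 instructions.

Step 1: [13]
Step 2: [-13]
Step 3: [13]
Step 4: [13, -4]
Step 5: [-52]
Step 6: [-52, 16]
Step 7: [-52, 16, 16]
Step 8: [-52, 16, 16]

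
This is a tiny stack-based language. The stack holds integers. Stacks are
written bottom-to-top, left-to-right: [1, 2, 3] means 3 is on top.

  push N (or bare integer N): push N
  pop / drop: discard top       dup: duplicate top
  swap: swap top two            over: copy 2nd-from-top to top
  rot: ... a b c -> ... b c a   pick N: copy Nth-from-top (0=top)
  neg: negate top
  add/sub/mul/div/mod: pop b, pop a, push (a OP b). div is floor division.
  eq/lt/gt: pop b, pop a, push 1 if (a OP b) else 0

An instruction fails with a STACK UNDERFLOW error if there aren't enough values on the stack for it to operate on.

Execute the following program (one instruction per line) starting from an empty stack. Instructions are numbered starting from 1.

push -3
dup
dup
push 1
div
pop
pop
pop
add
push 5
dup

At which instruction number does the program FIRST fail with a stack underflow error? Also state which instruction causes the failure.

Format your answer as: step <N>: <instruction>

Step 1 ('push -3'): stack = [-3], depth = 1
Step 2 ('dup'): stack = [-3, -3], depth = 2
Step 3 ('dup'): stack = [-3, -3, -3], depth = 3
Step 4 ('push 1'): stack = [-3, -3, -3, 1], depth = 4
Step 5 ('div'): stack = [-3, -3, -3], depth = 3
Step 6 ('pop'): stack = [-3, -3], depth = 2
Step 7 ('pop'): stack = [-3], depth = 1
Step 8 ('pop'): stack = [], depth = 0
Step 9 ('add'): needs 2 value(s) but depth is 0 — STACK UNDERFLOW

Answer: step 9: add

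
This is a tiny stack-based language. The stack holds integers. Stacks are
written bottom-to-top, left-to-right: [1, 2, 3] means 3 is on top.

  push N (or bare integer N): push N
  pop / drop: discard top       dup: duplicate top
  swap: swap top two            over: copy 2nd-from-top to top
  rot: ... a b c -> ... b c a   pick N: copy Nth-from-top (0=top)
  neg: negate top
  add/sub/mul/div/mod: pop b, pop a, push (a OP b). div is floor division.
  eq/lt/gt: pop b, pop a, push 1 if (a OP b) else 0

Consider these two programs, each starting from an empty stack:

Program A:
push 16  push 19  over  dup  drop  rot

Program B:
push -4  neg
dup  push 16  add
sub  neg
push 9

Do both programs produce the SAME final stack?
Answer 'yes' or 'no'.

Answer: no

Derivation:
Program A trace:
  After 'push 16': [16]
  After 'push 19': [16, 19]
  After 'over': [16, 19, 16]
  After 'dup': [16, 19, 16, 16]
  After 'drop': [16, 19, 16]
  After 'rot': [19, 16, 16]
Program A final stack: [19, 16, 16]

Program B trace:
  After 'push -4': [-4]
  After 'neg': [4]
  After 'dup': [4, 4]
  After 'push 16': [4, 4, 16]
  After 'add': [4, 20]
  After 'sub': [-16]
  After 'neg': [16]
  After 'push 9': [16, 9]
Program B final stack: [16, 9]
Same: no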